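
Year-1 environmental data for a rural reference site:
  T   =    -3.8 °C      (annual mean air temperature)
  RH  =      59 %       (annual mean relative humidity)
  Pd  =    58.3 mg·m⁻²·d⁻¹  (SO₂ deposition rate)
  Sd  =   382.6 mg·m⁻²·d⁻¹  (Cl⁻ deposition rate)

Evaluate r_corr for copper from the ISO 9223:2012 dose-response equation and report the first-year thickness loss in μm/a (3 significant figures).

copper: f(T) = +0.126·(T−10) [T≤10 °C] = -1.7388
  sulphur-dioxide contribution → 0.08709 μm/a
  chloride contribution → 0.3545 μm/a
  total first-year rate 0.4416 μm/a

r_corr = 0.442 μm/a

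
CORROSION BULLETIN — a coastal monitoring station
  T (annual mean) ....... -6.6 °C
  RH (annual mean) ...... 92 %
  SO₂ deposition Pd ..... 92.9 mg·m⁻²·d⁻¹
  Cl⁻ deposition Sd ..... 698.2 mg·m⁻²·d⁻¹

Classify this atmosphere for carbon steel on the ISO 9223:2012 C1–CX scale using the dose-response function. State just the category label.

carbon steel: f(T) = +0.150·(T−10) [T≤10 °C] = -2.4900
  sulphur-dioxide contribution → 9.751 μm/a
  chloride contribution → 94.57 μm/a
  ⇒ r_corr(carbon steel) = 104.3 μm/a
Category bounds: 80…200 μm/a bracket r_corr ⇒ C5

C5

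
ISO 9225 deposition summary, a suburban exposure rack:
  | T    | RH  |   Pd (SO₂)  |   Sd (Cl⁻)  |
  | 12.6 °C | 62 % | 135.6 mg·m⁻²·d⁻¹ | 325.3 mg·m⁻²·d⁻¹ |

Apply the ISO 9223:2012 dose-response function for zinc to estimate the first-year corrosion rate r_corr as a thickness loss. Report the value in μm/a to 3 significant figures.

zinc: f(T) = -0.071·(T−10) [T>10 °C] = -0.1846
  sulphur-dioxide contribution → 1.611 μm/a
  chloride contribution → 2.268 μm/a
  ⇒ r_corr(zinc) = 3.879 μm/a

r_corr = 3.88 μm/a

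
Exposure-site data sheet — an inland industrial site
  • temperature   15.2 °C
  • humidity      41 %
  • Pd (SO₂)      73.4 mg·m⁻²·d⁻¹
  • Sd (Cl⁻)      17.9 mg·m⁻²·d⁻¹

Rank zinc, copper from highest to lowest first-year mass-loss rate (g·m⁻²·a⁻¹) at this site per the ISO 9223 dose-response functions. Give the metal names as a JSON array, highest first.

zinc: T>10 °C ⇒ hinge -0.071·(15.2−10) = -0.3692
  Pd branch = 0.0129·Pd^0.44·e^(0.046·RH+f) = 0.3893 μm/a
  Sd branch = 0.0175·Sd^0.57·e^(0.008·RH+0.085·T) = 0.4578 μm/a
  sum: 0.3893 + 0.4578 → r_corr = 0.8471 μm/a
  mass loss = 0.8471 μm/a × 7.14 g/cm³ = 6.048 g·m⁻²·a⁻¹
copper: temperature factor f = -0.080·(5.2) = -0.4160
  SO₂ term: 0.0053·73.4^0.26·exp(0.059·41-0.4160) = 0.12
  Cl⁻ term: 0.01025·17.9^0.27·exp(0.036·41+0.049·15.2) = 0.2058
  r_corr = 0.12 + 0.2058 = 0.3258 μm/a
  mass loss = 0.3258 μm/a × 8.96 g/cm³ = 2.919 g·m⁻²·a⁻¹
Ordering by g·m⁻²·a⁻¹: zinc (6.05) > copper (2.92)

["zinc", "copper"]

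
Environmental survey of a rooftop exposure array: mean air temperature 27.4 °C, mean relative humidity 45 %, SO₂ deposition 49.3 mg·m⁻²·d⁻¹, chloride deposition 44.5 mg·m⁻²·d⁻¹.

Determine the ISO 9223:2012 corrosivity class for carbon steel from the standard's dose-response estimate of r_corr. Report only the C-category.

C3

carbon steel: f(T) = -0.054·(T−10) [T>10 °C] = -0.9396
  Pd branch = 1.77·Pd^0.52·e^(0.02·RH+f) = 12.91 μm/a
  Sd branch = 0.102·Sd^0.62·e^(0.033·RH+0.04·T) = 14.17 μm/a
  sum: 12.91 + 14.17 → r_corr = 27.09 μm/a
Category bounds: 25…50 μm/a bracket r_corr ⇒ C3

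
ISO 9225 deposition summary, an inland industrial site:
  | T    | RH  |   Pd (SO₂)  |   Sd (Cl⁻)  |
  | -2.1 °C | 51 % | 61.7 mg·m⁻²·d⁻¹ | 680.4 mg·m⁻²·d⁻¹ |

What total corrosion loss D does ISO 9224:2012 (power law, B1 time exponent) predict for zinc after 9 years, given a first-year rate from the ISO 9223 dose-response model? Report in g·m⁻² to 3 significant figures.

D(9) = 60.9 g·m⁻²

zinc: T≤10 °C ⇒ hinge +0.038·(-2.1−10) = -0.4598
  SO₂ term: 0.0129·61.7^0.44·exp(0.046·51-0.4598) = 0.5218
  Sd branch = 0.0175·Sd^0.57·e^(0.008·RH+0.085·T) = 0.9065 μm/a
  sum: 0.5218 + 0.9065 → r_corr = 1.428 μm/a
Long-term exponent b (ISO 9224 Table 2, B1) = 0.813
  D(9) = 1.428 × 9^0.813 = 1.428 × 5.968 = 8.524 μm
  Mass loss = 8.524 μm × 7.14 g/cm³ = 60.86 g·m⁻²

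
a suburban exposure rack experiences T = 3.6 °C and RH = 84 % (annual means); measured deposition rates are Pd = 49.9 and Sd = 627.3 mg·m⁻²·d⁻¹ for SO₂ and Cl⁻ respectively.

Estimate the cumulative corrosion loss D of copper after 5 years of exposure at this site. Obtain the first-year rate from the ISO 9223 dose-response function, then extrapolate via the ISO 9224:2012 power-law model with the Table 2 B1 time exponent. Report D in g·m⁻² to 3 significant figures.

D(5) = 61.9 g·m⁻²

copper: T≤10 °C ⇒ hinge +0.126·(3.6−10) = -0.8064
  Pd branch = 0.0053·Pd^0.26·e^(0.059·RH+f) = 0.9288 μm/a
  Sd branch = 0.01025·Sd^0.27·e^(0.036·RH+0.049·T) = 1.432 μm/a
  sum: 0.9288 + 1.432 → r_corr = 2.361 μm/a
ISO 9224: D(t) = r_corr · t^b with b = 0.667 (copper, B1)
  D(5) = 2.361 × 5^0.667 = 2.361 × 2.926 = 6.907 μm
  Mass loss = 6.907 μm × 8.96 g/cm³ = 61.89 g·m⁻²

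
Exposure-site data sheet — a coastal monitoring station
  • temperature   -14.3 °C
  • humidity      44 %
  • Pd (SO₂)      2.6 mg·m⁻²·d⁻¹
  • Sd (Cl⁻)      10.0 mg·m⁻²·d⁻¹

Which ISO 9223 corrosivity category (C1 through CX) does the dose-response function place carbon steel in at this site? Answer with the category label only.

C1

carbon steel: temperature factor f = +0.150·(-24.3) = -3.6450
  sulphur-dioxide contribution → 0.1832 μm/a
  chloride contribution → 1.025 μm/a
  total first-year rate 1.208 μm/a
1.21 μm/a falls in (0, 1.3] for carbon steel → category C1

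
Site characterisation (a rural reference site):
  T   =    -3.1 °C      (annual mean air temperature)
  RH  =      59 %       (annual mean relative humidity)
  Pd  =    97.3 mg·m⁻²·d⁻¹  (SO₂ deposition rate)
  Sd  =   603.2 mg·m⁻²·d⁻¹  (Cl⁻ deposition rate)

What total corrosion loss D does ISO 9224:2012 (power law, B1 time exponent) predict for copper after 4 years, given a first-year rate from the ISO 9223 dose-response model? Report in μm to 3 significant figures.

D(4) = 1.32 μm

copper: T≤10 °C ⇒ hinge +0.126·(-3.1−10) = -1.6506
  Pd branch = 0.0053·Pd^0.26·e^(0.059·RH+f) = 0.1087 μm/a
  Cl⁻ term: 0.01025·603.2^0.27·exp(0.036·59+0.049·-3.1) = 0.4149
  r_corr = 0.1087 + 0.4149 = 0.5236 μm/a
ISO 9224: D(t) = r_corr · t^b with b = 0.667 (copper, B1)
  D(4) = 0.5236 × 4^0.667 = 0.5236 × 2.521 = 1.32 μm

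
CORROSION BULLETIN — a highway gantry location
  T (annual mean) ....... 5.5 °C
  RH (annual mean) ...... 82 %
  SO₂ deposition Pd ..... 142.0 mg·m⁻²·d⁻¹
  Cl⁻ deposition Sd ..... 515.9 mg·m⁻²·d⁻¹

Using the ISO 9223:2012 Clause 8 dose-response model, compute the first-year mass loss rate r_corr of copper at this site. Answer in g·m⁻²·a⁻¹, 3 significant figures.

copper: temperature factor f = +0.126·(-4.5) = -0.5670
  SO₂ term: 0.0053·142.0^0.26·exp(0.059·82-0.5670) = 1.376
  Sd branch = 0.01025·Sd^0.27·e^(0.036·RH+0.049·T) = 1.387 μm/a
  r_corr = 1.376 + 1.387 = 2.764 μm/a
Convert to mass loss: 2.764 μm/a × 8.96 g/cm³ = 24.76 g·m⁻²·a⁻¹

r_corr = 24.8 g·m⁻²·a⁻¹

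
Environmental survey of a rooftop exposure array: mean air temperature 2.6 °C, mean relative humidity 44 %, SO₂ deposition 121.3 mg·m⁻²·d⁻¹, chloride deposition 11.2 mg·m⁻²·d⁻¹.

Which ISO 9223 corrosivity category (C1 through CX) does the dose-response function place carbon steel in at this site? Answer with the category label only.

carbon steel: temperature factor f = +0.150·(-7.4) = -1.1100
  sulphur-dioxide contribution → 17.05 μm/a
  chloride contribution → 2.162 μm/a
  total first-year rate 19.21 μm/a
ISO 9223 Table 2 (carbon steel): 1.3 < 19.2 ≤ 25 μm/a ⇒ C2

C2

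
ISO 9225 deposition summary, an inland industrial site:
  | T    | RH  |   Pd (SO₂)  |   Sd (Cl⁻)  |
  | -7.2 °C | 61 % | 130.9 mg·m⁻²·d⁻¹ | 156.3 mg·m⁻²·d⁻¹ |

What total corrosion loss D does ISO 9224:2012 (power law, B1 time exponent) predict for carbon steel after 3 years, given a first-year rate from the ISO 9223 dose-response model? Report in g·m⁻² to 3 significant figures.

carbon steel: f(T) = +0.150·(T−10) [T≤10 °C] = -2.5800
  sulphur-dioxide contribution → 5.73 μm/a
  chloride contribution → 13.12 μm/a
  total first-year rate 18.85 μm/a
Power-law: D(3) = r_corr · 3^0.523
  D(3) = 18.85 × 3^0.523 = 18.85 × 1.776 = 33.49 μm
  Mass loss = 33.49 μm × 7.85 g/cm³ = 262.9 g·m⁻²

D(3) = 263 g·m⁻²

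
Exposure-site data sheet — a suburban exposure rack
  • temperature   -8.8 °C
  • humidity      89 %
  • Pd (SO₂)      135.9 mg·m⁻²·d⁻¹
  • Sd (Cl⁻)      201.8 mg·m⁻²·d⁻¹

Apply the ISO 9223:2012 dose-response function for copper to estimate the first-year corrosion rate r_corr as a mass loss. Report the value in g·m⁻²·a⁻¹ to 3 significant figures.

r_corr = 9.20 g·m⁻²·a⁻¹

copper: T≤10 °C ⇒ hinge +0.126·(-8.8−10) = -2.3688
  SO₂ term: 0.0053·135.9^0.26·exp(0.059·89-2.3688) = 0.3393
  Cl⁻ term: 0.01025·201.8^0.27·exp(0.036·89+0.049·-8.8) = 0.6875
  r_corr = 0.3393 + 0.6875 = 1.027 μm/a
Convert to mass loss: 1.027 μm/a × 8.96 g/cm³ = 9.2 g·m⁻²·a⁻¹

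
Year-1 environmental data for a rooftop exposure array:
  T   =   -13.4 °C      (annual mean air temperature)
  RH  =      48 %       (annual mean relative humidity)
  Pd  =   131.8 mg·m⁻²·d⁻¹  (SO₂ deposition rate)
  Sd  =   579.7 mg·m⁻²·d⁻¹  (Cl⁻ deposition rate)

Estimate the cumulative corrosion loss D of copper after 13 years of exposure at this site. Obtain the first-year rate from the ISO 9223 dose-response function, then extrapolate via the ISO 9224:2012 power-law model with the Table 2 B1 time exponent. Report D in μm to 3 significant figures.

D(13) = 1.02 μm

copper: temperature factor f = +0.126·(-23.4) = -2.9484
  Pd branch = 0.0053·Pd^0.26·e^(0.059·RH+f) = 0.01678 μm/a
  Sd branch = 0.01025·Sd^0.27·e^(0.036·RH+0.049·T) = 0.1668 μm/a
  sum: 0.01678 + 0.1668 → r_corr = 0.1835 μm/a
ISO 9224: D(t) = r_corr · t^b with b = 0.667 (copper, B1)
  D(13) = 0.1835 × 13^0.667 = 0.1835 × 5.534 = 1.016 μm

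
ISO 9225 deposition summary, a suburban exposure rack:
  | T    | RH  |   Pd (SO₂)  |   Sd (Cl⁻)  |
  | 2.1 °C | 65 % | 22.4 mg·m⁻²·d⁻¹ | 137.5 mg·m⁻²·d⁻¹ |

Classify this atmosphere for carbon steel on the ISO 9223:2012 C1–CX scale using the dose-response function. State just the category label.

carbon steel: T≤10 °C ⇒ hinge +0.150·(2.1−10) = -1.1850
  SO₂ term: 1.77·22.4^0.52·exp(0.02·65-1.1850) = 10
  Cl⁻ term: 0.102·137.5^0.62·exp(0.033·65+0.04·2.1) = 20.06
  sum: 10 + 20.06 → r_corr = 30.06 μm/a
ISO 9223 Table 2 (carbon steel): 25 < 30.1 ≤ 50 μm/a ⇒ C3

C3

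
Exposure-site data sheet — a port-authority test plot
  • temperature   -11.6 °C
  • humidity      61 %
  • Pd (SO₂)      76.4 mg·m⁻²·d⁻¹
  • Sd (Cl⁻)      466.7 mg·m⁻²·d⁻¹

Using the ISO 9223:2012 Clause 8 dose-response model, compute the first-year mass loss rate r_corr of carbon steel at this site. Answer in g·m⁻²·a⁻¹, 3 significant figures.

r_corr = 188 g·m⁻²·a⁻¹

carbon steel: temperature factor f = +0.150·(-21.6) = -3.2400
  sulphur-dioxide contribution → 2.238 μm/a
  chloride contribution → 21.68 μm/a
  total first-year rate 23.92 μm/a
Convert to mass loss: 23.92 μm/a × 7.85 g/cm³ = 187.8 g·m⁻²·a⁻¹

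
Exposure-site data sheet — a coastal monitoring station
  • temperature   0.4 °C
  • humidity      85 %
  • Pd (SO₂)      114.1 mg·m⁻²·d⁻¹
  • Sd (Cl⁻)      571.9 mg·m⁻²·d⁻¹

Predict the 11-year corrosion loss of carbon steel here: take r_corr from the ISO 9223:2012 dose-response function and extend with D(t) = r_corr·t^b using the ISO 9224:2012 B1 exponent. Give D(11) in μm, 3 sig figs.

carbon steel: T≤10 °C ⇒ hinge +0.150·(0.4−10) = -1.4400
  SO₂ term: 1.77·114.1^0.52·exp(0.02·85-1.4400) = 26.96
  Cl⁻ term: 0.102·571.9^0.62·exp(0.033·85+0.04·0.4) = 87.76
  sum: 26.96 + 87.76 → r_corr = 114.7 μm/a
Long-term exponent b (ISO 9224 Table 2, B1) = 0.523
  D(11) = 114.7 × 11^0.523 = 114.7 × 3.505 = 402 μm

D(11) = 402 μm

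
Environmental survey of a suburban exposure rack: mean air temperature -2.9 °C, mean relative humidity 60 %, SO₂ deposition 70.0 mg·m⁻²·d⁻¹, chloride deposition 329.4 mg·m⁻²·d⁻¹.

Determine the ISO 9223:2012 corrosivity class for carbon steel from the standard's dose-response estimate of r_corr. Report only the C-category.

C3

carbon steel: temperature factor f = +0.150·(-12.9) = -1.9350
  SO₂ term: 1.77·70.0^0.52·exp(0.02·60-1.9350) = 7.731
  Cl⁻ term: 0.102·329.4^0.62·exp(0.033·60+0.04·-2.9) = 23.94
  sum: 7.731 + 23.94 → r_corr = 31.67 μm/a
31.7 μm/a falls in (25, 50] for carbon steel → category C3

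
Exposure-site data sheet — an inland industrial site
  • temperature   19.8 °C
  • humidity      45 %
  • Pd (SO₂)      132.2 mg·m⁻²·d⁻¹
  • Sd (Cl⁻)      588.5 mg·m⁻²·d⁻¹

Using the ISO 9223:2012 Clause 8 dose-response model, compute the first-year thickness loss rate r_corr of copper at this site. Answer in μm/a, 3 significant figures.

copper: f(T) = -0.080·(T−10) [T>10 °C] = -0.7840
  SO₂ term: 0.0053·132.2^0.26·exp(0.059·45-0.7840) = 0.1226
  Cl⁻ term: 0.01025·588.5^0.27·exp(0.036·45+0.049·19.8) = 0.7647
  sum: 0.1226 + 0.7647 → r_corr = 0.8872 μm/a

r_corr = 0.887 μm/a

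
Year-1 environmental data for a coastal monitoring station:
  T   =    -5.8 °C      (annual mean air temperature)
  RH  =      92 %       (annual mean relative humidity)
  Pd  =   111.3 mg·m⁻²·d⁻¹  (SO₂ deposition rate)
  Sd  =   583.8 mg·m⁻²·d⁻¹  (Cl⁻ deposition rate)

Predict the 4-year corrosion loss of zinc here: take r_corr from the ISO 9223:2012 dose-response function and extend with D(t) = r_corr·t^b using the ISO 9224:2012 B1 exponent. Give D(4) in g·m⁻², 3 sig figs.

zinc: temperature factor f = +0.038·(-15.8) = -0.6004
  sulphur-dioxide contribution → 3.875 μm/a
  chloride contribution → 0.8421 μm/a
  total first-year rate 4.717 μm/a
ISO 9224: D(t) = r_corr · t^b with b = 0.813 (zinc, B1)
  D(4) = 4.717 × 4^0.813 = 4.717 × 3.087 = 14.56 μm
  Mass loss = 14.56 μm × 7.14 g/cm³ = 103.9 g·m⁻²

D(4) = 104 g·m⁻²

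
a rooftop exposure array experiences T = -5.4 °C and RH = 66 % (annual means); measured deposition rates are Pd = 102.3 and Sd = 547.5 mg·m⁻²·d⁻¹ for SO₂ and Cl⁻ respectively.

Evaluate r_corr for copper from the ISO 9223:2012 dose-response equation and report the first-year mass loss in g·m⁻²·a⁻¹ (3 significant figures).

copper: T≤10 °C ⇒ hinge +0.126·(-5.4−10) = -1.9404
  SO₂ term: 0.0053·102.3^0.26·exp(0.059·66-1.9404) = 0.1245
  Sd branch = 0.01025·Sd^0.27·e^(0.036·RH+0.049·T) = 0.4646 μm/a
  r_corr = 0.1245 + 0.4646 = 0.5891 μm/a
Convert to mass loss: 0.5891 μm/a × 8.96 g/cm³ = 5.278 g·m⁻²·a⁻¹

r_corr = 5.28 g·m⁻²·a⁻¹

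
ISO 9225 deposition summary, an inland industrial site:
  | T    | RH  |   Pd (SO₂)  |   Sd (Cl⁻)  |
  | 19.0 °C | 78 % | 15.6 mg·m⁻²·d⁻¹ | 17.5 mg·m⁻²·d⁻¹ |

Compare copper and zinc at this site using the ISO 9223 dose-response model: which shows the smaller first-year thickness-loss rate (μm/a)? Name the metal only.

copper

copper: f(T) = -0.080·(T−10) [T>10 °C] = -0.7200
  SO₂ term: 0.0053·15.6^0.26·exp(0.059·78-0.7200) = 0.5253
  Sd branch = 0.01025·Sd^0.27·e^(0.036·RH+0.049·T) = 0.9336 μm/a
  sum: 0.5253 + 0.9336 → r_corr = 1.459 μm/a
zinc: f(T) = -0.071·(T−10) [T>10 °C] = -0.6390
  Pd branch = 0.0129·Pd^0.44·e^(0.046·RH+f) = 0.8247 μm/a
  Sd branch = 0.0175·Sd^0.57·e^(0.008·RH+0.085·T) = 0.8394 μm/a
  sum: 0.8247 + 0.8394 → r_corr = 1.664 μm/a
Ordering by μm/a: zinc (1.66) > copper (1.46)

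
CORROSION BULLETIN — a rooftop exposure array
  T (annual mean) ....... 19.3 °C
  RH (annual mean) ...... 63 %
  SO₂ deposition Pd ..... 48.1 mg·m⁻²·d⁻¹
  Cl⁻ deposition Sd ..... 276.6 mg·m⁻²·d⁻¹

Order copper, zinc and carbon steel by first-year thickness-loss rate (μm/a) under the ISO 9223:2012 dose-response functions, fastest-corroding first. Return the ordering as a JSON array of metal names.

copper: T>10 °C ⇒ hinge -0.080·(19.3−10) = -0.7440
  SO₂ term: 0.0053·48.1^0.26·exp(0.059·63-0.7440) = 0.2837
  Sd branch = 0.01025·Sd^0.27·e^(0.036·RH+0.049·T) = 1.163 μm/a
  r_corr = 0.2837 + 1.163 = 1.447 μm/a
zinc: T>10 °C ⇒ hinge -0.071·(19.3−10) = -0.6603
  SO₂ term: 0.0129·48.1^0.44·exp(0.046·63-0.6603) = 0.6646
  Cl⁻ term: 0.0175·276.6^0.57·exp(0.008·63+0.085·19.3) = 3.683
  sum: 0.6646 + 3.683 → r_corr = 4.348 μm/a
carbon steel: temperature factor f = -0.054·(9.3) = -0.5022
  Pd branch = 1.77·Pd^0.52·e^(0.02·RH+f) = 28.3 μm/a
  Cl⁻ term: 0.102·276.6^0.62·exp(0.033·63+0.04·19.3) = 57.64
  sum: 28.3 + 57.64 → r_corr = 85.94 μm/a
Ordering by μm/a: carbon steel (85.9) > zinc (4.35) > copper (1.45)

["carbon steel", "zinc", "copper"]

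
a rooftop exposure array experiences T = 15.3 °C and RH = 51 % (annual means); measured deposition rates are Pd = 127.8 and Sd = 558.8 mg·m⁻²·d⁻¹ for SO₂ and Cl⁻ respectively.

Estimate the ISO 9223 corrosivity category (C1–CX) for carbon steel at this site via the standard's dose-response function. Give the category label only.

carbon steel: temperature factor f = -0.054·(5.3) = -0.2862
  Pd branch = 1.77·Pd^0.52·e^(0.02·RH+f) = 45.93 μm/a
  Sd branch = 0.102·Sd^0.62·e^(0.033·RH+0.04·T) = 51.12 μm/a
  r_corr = 45.93 + 51.12 = 97.05 μm/a
ISO 9223 Table 2 (carbon steel): 80 < 97 ≤ 200 μm/a ⇒ C5

C5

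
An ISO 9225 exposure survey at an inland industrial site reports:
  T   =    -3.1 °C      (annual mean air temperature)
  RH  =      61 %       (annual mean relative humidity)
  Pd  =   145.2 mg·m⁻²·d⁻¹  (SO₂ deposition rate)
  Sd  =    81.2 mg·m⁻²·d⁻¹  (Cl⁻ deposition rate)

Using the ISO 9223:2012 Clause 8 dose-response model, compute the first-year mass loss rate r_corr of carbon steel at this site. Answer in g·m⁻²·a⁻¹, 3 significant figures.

r_corr = 169 g·m⁻²·a⁻¹

carbon steel: f(T) = +0.150·(T−10) [T≤10 °C] = -1.9650
  sulphur-dioxide contribution → 11.19 μm/a
  chloride contribution → 10.3 μm/a
  total first-year rate 21.49 μm/a
Convert to mass loss: 21.49 μm/a × 7.85 g/cm³ = 168.7 g·m⁻²·a⁻¹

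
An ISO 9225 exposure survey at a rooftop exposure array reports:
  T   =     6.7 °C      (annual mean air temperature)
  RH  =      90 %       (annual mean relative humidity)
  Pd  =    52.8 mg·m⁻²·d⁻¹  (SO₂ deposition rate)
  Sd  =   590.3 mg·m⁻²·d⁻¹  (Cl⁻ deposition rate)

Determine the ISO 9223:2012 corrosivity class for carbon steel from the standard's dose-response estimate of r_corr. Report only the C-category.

carbon steel: temperature factor f = +0.150·(-3.3) = -0.4950
  sulphur-dioxide contribution → 51.34 μm/a
  chloride contribution → 135.8 μm/a
  total first-year rate 187.1 μm/a
187 μm/a falls in (80, 200] for carbon steel → category C5

C5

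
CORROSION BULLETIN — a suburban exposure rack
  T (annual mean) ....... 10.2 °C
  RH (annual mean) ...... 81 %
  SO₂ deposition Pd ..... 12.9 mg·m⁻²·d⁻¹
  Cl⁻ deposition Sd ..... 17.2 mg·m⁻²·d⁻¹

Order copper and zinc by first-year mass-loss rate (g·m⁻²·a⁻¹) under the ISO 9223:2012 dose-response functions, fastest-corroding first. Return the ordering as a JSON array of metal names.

copper: T>10 °C ⇒ hinge -0.080·(10.2−10) = -0.0160
  SO₂ term: 0.0053·12.9^0.26·exp(0.059·81-0.0160) = 1.207
  Cl⁻ term: 0.01025·17.2^0.27·exp(0.036·81+0.049·10.2) = 0.6726
  r_corr = 1.207 + 0.6726 = 1.879 μm/a
  mass loss = 1.879 μm/a × 8.96 g/cm³ = 16.84 g·m⁻²·a⁻¹
zinc: f(T) = -0.071·(T−10) [T>10 °C] = -0.0142
  SO₂ term: 0.0129·12.9^0.44·exp(0.046·81-0.0142) = 1.627
  Cl⁻ term: 0.0175·17.2^0.57·exp(0.008·81+0.085·10.2) = 0.4029
  r_corr = 1.627 + 0.4029 = 2.029 μm/a
  mass loss = 2.029 μm/a × 7.14 g/cm³ = 14.49 g·m⁻²·a⁻¹
Ordering by g·m⁻²·a⁻¹: copper (16.8) > zinc (14.5)

["copper", "zinc"]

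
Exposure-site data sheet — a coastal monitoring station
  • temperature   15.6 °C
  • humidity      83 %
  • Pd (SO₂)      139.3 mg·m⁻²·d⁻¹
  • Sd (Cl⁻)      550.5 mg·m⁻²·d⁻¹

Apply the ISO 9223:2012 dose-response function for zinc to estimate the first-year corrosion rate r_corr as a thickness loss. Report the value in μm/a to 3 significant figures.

zinc: f(T) = -0.071·(T−10) [T>10 °C] = -0.3976
  Pd branch = 0.0129·Pd^0.44·e^(0.046·RH+f) = 3.462 μm/a
  Cl⁻ term: 0.0175·550.5^0.57·exp(0.008·83+0.085·15.6) = 4.672
  sum: 3.462 + 4.672 → r_corr = 8.135 μm/a

r_corr = 8.13 μm/a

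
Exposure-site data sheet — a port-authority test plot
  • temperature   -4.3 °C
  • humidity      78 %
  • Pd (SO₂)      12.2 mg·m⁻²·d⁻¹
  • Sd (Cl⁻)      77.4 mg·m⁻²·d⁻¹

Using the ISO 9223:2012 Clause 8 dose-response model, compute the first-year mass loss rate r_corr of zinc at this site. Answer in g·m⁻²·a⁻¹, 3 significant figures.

zinc: temperature factor f = +0.038·(-14.3) = -0.5434
  sulphur-dioxide contribution → 0.8144 μm/a
  chloride contribution → 0.2703 μm/a
  total first-year rate 1.085 μm/a
Convert to mass loss: 1.085 μm/a × 7.14 g/cm³ = 7.745 g·m⁻²·a⁻¹

r_corr = 7.74 g·m⁻²·a⁻¹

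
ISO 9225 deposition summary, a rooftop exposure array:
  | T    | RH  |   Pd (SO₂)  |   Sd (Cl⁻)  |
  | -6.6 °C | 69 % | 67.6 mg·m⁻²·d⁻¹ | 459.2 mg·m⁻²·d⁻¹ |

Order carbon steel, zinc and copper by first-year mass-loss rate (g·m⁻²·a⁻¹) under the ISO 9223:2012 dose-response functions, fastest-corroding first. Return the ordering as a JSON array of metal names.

["carbon steel", "zinc", "copper"]

carbon steel: temperature factor f = +0.150·(-16.6) = -2.4900
  SO₂ term: 1.77·67.6^0.52·exp(0.02·69-2.4900) = 5.218
  Sd branch = 0.102·Sd^0.62·e^(0.033·RH+0.04·T) = 34.14 μm/a
  sum: 5.218 + 34.14 → r_corr = 39.36 μm/a
  mass loss = 39.36 μm/a × 7.85 g/cm³ = 309 g·m⁻²·a⁻¹
zinc: T≤10 °C ⇒ hinge +0.038·(-6.6−10) = -0.6308
  Pd branch = 0.0129·Pd^0.44·e^(0.046·RH+f) = 1.048 μm/a
  Sd branch = 0.0175·Sd^0.57·e^(0.008·RH+0.085·T) = 0.5708 μm/a
  sum: 1.048 + 0.5708 → r_corr = 1.619 μm/a
  mass loss = 1.619 μm/a × 7.14 g/cm³ = 11.56 g·m⁻²·a⁻¹
copper: f(T) = +0.126·(T−10) [T≤10 °C] = -2.0916
  SO₂ term: 0.0053·67.6^0.26·exp(0.059·69-2.0916) = 0.1147
  Cl⁻ term: 0.01025·459.2^0.27·exp(0.036·69+0.049·-6.6) = 0.4654
  sum: 0.1147 + 0.4654 → r_corr = 0.5801 μm/a
  mass loss = 0.5801 μm/a × 8.96 g/cm³ = 5.198 g·m⁻²·a⁻¹
Ordering by g·m⁻²·a⁻¹: carbon steel (309) > zinc (11.6) > copper (5.2)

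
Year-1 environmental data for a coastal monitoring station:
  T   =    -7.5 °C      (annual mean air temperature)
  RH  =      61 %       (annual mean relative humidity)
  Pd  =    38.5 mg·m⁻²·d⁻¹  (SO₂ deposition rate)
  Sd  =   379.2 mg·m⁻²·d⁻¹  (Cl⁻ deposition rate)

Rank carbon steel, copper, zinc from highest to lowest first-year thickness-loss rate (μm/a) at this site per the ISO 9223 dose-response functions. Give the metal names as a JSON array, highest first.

["carbon steel", "zinc", "copper"]

carbon steel: f(T) = +0.150·(T−10) [T≤10 °C] = -2.6250
  Pd branch = 1.77·Pd^0.52·e^(0.02·RH+f) = 2.899 μm/a
  Cl⁻ term: 0.102·379.2^0.62·exp(0.033·61+0.04·-7.5) = 22.46
  r_corr = 2.899 + 22.46 = 25.36 μm/a
copper: f(T) = +0.126·(T−10) [T≤10 °C] = -2.2050
  Pd branch = 0.0053·Pd^0.26·e^(0.059·RH+f) = 0.0552 μm/a
  Sd branch = 0.01025·Sd^0.27·e^(0.036·RH+0.049·T) = 0.317 μm/a
  sum: 0.0552 + 0.317 → r_corr = 0.3722 μm/a
zinc: f(T) = +0.038·(T−10) [T≤10 °C] = -0.6650
  Pd branch = 0.0129·Pd^0.44·e^(0.046·RH+f) = 0.547 μm/a
  Cl⁻ term: 0.0175·379.2^0.57·exp(0.008·61+0.085·-7.5) = 0.4447
  r_corr = 0.547 + 0.4447 = 0.9917 μm/a
Ordering by μm/a: carbon steel (25.4) > zinc (0.992) > copper (0.372)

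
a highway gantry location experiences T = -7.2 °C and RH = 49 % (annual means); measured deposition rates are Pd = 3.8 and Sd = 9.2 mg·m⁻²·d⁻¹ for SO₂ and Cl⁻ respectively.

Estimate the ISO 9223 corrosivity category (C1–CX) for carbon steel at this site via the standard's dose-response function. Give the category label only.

C2

carbon steel: temperature factor f = +0.150·(-17.2) = -2.5800
  SO₂ term: 1.77·3.8^0.52·exp(0.02·49-2.5800) = 0.7155
  Cl⁻ term: 0.102·9.2^0.62·exp(0.033·49+0.04·-7.2) = 1.525
  sum: 0.7155 + 1.525 → r_corr = 2.241 μm/a
2.24 μm/a falls in (1.3, 25] for carbon steel → category C2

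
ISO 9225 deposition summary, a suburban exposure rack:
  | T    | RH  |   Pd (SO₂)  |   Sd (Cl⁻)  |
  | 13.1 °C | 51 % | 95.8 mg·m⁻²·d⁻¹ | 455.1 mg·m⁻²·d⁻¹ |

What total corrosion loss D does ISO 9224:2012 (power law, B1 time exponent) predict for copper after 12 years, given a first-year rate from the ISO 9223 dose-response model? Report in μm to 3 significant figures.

copper: temperature factor f = -0.080·(3.1) = -0.2480
  SO₂ term: 0.0053·95.8^0.26·exp(0.059·51-0.2480) = 0.2745
  Sd branch = 0.01025·Sd^0.27·e^(0.036·RH+0.049·T) = 0.6376 μm/a
  sum: 0.2745 + 0.6376 → r_corr = 0.9121 μm/a
Long-term exponent b (ISO 9224 Table 2, B1) = 0.667
  D(12) = 0.9121 × 12^0.667 = 0.9121 × 5.246 = 4.785 μm

D(12) = 4.78 μm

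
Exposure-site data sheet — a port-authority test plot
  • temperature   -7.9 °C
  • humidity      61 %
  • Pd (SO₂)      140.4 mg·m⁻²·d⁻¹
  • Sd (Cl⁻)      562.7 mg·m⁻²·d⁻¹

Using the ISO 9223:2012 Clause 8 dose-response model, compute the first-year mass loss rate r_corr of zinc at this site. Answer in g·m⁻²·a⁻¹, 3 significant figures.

zinc: temperature factor f = +0.038·(-17.9) = -0.6802
  Pd branch = 0.0129·Pd^0.44·e^(0.046·RH+f) = 0.952 μm/a
  Cl⁻ term: 0.0175·562.7^0.57·exp(0.008·61+0.085·-7.9) = 0.5383
  r_corr = 0.952 + 0.5383 = 1.49 μm/a
Convert to mass loss: 1.49 μm/a × 7.14 g/cm³ = 10.64 g·m⁻²·a⁻¹

r_corr = 10.6 g·m⁻²·a⁻¹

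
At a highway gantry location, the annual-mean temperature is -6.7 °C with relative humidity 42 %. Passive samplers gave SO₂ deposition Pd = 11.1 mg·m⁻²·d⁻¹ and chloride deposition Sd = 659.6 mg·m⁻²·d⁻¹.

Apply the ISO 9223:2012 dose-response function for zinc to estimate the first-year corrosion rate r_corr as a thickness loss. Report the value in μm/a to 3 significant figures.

zinc: T≤10 °C ⇒ hinge +0.038·(-6.7−10) = -0.6346
  sulphur-dioxide contribution → 0.1361 μm/a
  chloride contribution → 0.5606 μm/a
  total first-year rate 0.6967 μm/a

r_corr = 0.697 μm/a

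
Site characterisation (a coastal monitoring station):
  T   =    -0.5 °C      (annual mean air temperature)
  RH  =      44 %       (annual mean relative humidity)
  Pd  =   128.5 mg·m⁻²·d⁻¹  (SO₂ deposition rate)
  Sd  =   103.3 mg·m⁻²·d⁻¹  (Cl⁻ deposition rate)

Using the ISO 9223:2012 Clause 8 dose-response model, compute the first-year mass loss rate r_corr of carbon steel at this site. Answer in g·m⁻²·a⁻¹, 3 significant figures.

carbon steel: f(T) = +0.150·(T−10) [T≤10 °C] = -1.5750
  Pd branch = 1.77·Pd^0.52·e^(0.02·RH+f) = 11.03 μm/a
  Cl⁻ term: 0.102·103.3^0.62·exp(0.033·44+0.04·-0.5) = 7.573
  sum: 11.03 + 7.573 → r_corr = 18.61 μm/a
Convert to mass loss: 18.61 μm/a × 7.85 g/cm³ = 146.1 g·m⁻²·a⁻¹

r_corr = 146 g·m⁻²·a⁻¹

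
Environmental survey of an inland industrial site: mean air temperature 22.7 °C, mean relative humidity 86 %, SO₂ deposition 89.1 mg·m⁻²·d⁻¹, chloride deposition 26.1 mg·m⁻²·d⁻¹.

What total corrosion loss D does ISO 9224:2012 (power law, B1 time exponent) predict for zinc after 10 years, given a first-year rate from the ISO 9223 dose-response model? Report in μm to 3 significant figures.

D(10) = 22.8 μm

zinc: T>10 °C ⇒ hinge -0.071·(22.7−10) = -0.9017
  SO₂ term: 0.0129·89.1^0.44·exp(0.046·86-0.9017) = 1.972
  Cl⁻ term: 0.0175·26.1^0.57·exp(0.008·86+0.085·22.7) = 1.539
  r_corr = 1.972 + 1.539 = 3.512 μm/a
Power-law: D(10) = r_corr · 10^0.813
  D(10) = 3.512 × 10^0.813 = 3.512 × 6.501 = 22.83 μm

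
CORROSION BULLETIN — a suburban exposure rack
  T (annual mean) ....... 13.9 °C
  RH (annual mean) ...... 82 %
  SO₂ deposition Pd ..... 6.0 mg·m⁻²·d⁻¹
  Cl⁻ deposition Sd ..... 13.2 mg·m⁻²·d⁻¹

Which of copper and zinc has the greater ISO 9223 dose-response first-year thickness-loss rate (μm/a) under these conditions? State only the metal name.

copper: f(T) = -0.080·(T−10) [T>10 °C] = -0.3120
  sulphur-dioxide contribution → 0.7802 μm/a
  chloride contribution → 0.7782 μm/a
  ⇒ r_corr(copper) = 1.558 μm/a
zinc: f(T) = -0.071·(T−10) [T>10 °C] = -0.2769
  sulphur-dioxide contribution → 0.9351 μm/a
  chloride contribution → 0.4784 μm/a
  total first-year rate 1.414 μm/a
Ordering by μm/a: copper (1.56) > zinc (1.41)

copper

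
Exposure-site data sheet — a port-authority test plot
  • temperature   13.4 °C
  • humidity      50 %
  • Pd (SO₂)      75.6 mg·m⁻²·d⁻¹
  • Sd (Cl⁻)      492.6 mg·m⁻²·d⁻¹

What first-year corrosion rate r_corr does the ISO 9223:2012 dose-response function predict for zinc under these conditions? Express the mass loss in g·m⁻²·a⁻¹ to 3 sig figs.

zinc: f(T) = -0.071·(T−10) [T>10 °C] = -0.2414
  sulphur-dioxide contribution → 0.6779 μm/a
  chloride contribution → 2.793 μm/a
  total first-year rate 3.471 μm/a
Convert to mass loss: 3.471 μm/a × 7.14 g/cm³ = 24.79 g·m⁻²·a⁻¹

r_corr = 24.8 g·m⁻²·a⁻¹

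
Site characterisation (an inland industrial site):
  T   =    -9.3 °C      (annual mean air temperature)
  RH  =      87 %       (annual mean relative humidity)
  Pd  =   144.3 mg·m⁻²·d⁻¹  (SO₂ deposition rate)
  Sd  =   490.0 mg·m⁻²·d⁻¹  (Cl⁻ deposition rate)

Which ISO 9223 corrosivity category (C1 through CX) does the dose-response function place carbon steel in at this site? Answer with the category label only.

C4

carbon steel: T≤10 °C ⇒ hinge +0.150·(-9.3−10) = -2.8950
  Pd branch = 1.77·Pd^0.52·e^(0.02·RH+f) = 7.399 μm/a
  Sd branch = 0.102·Sd^0.62·e^(0.033·RH+0.04·T) = 57.79 μm/a
  r_corr = 7.399 + 57.79 = 65.19 μm/a
Category bounds: 50…80 μm/a bracket r_corr ⇒ C4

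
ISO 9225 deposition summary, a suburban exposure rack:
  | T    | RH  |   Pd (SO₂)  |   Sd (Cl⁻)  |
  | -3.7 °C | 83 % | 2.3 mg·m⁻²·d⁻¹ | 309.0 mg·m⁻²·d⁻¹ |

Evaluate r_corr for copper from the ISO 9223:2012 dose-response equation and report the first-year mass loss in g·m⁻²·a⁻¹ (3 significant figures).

r_corr = 8.55 g·m⁻²·a⁻¹

copper: temperature factor f = +0.126·(-13.7) = -1.7262
  sulphur-dioxide contribution → 0.1568 μm/a
  chloride contribution → 0.7979 μm/a
  ⇒ r_corr(copper) = 0.9547 μm/a
Convert to mass loss: 0.9547 μm/a × 8.96 g/cm³ = 8.554 g·m⁻²·a⁻¹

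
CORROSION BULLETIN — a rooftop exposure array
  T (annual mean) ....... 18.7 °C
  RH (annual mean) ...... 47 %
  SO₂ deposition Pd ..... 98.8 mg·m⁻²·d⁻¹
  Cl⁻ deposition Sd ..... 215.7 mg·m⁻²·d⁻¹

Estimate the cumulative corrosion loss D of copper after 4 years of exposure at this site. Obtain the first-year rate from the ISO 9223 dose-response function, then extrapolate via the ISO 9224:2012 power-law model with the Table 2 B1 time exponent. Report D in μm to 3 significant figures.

copper: f(T) = -0.080·(T−10) [T>10 °C] = -0.6960
  Pd branch = 0.0053·Pd^0.26·e^(0.059·RH+f) = 0.1396 μm/a
  Cl⁻ term: 0.01025·215.7^0.27·exp(0.036·47+0.049·18.7) = 0.5938
  r_corr = 0.1396 + 0.5938 = 0.7334 μm/a
ISO 9224: D(t) = r_corr · t^b with b = 0.667 (copper, B1)
  D(4) = 0.7334 × 4^0.667 = 0.7334 × 2.521 = 1.849 μm

D(4) = 1.85 μm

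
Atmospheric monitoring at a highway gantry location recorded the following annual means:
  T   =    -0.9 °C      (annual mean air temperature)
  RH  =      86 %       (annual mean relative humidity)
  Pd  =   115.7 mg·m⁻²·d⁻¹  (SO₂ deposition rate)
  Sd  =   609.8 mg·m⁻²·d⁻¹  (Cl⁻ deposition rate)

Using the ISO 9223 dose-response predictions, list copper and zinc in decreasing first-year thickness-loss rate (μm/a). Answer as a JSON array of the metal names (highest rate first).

copper: temperature factor f = +0.126·(-10.9) = -1.3734
  SO₂ term: 0.0053·115.7^0.26·exp(0.059·86-1.3734) = 0.7377
  Cl⁻ term: 0.01025·609.8^0.27·exp(0.036·86+0.049·-0.9) = 1.225
  sum: 0.7377 + 1.225 → r_corr = 1.963 μm/a
zinc: temperature factor f = +0.038·(-10.9) = -0.4142
  SO₂ term: 0.0129·115.7^0.44·exp(0.046·86-0.4142) = 3.603
  Sd branch = 0.0175·Sd^0.57·e^(0.008·RH+0.085·T) = 1.248 μm/a
  r_corr = 3.603 + 1.248 = 4.851 μm/a
Ordering by μm/a: zinc (4.85) > copper (1.96)

["zinc", "copper"]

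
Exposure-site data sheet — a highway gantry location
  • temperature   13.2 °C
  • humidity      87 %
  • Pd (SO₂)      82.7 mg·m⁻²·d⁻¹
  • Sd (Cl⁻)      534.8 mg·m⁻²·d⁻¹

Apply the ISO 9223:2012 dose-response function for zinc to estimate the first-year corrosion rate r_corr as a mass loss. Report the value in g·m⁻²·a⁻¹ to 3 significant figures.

zinc: f(T) = -0.071·(T−10) [T>10 °C] = -0.2272
  Pd branch = 0.0129·Pd^0.44·e^(0.046·RH+f) = 3.923 μm/a
  Sd branch = 0.0175·Sd^0.57·e^(0.008·RH+0.085·T) = 3.869 μm/a
  r_corr = 3.923 + 3.869 = 7.793 μm/a
Convert to mass loss: 7.793 μm/a × 7.14 g/cm³ = 55.64 g·m⁻²·a⁻¹

r_corr = 55.6 g·m⁻²·a⁻¹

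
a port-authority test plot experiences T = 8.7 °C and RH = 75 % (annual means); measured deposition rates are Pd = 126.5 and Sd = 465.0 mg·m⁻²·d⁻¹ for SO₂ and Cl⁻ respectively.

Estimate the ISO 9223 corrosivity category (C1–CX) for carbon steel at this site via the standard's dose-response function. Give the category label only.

C5

carbon steel: f(T) = +0.150·(T−10) [T≤10 °C] = -0.1950
  sulphur-dioxide contribution → 80.88 μm/a
  chloride contribution → 77.35 μm/a
  total first-year rate 158.2 μm/a
ISO 9223 Table 2 (carbon steel): 80 < 158 ≤ 200 μm/a ⇒ C5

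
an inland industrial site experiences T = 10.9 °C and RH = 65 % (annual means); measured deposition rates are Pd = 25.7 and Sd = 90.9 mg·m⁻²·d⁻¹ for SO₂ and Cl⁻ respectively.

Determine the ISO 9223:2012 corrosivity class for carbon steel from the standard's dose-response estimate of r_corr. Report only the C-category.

carbon steel: temperature factor f = -0.054·(0.9) = -0.0486
  sulphur-dioxide contribution → 33.47 μm/a
  chloride contribution → 22.07 μm/a
  total first-year rate 55.54 μm/a
Category bounds: 50…80 μm/a bracket r_corr ⇒ C4

C4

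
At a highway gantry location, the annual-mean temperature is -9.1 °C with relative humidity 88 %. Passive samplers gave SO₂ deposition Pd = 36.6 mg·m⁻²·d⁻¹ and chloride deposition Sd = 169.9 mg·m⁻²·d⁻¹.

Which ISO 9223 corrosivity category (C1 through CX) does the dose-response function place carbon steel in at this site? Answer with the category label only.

C3

carbon steel: T≤10 °C ⇒ hinge +0.150·(-9.1−10) = -2.8650
  SO₂ term: 1.77·36.6^0.52·exp(0.02·88-2.8650) = 3.811
  Cl⁻ term: 0.102·169.9^0.62·exp(0.033·88+0.04·-9.1) = 31.22
  r_corr = 3.811 + 31.22 = 35.03 μm/a
ISO 9223 Table 2 (carbon steel): 25 < 35 ≤ 50 μm/a ⇒ C3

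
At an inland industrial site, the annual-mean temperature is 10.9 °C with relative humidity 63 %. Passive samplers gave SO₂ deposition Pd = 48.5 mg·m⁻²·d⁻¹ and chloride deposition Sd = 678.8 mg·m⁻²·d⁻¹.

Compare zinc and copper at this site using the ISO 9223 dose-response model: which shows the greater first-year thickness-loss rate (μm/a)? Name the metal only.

zinc

zinc: temperature factor f = -0.071·(0.9) = -0.0639
  sulphur-dioxide contribution → 1.211 μm/a
  chloride contribution → 3.009 μm/a
  ⇒ r_corr(zinc) = 4.22 μm/a
copper: temperature factor f = -0.080·(0.9) = -0.0720
  sulphur-dioxide contribution → 0.5566 μm/a
  chloride contribution → 0.9823 μm/a
  ⇒ r_corr(copper) = 1.539 μm/a
Ordering by μm/a: zinc (4.22) > copper (1.54)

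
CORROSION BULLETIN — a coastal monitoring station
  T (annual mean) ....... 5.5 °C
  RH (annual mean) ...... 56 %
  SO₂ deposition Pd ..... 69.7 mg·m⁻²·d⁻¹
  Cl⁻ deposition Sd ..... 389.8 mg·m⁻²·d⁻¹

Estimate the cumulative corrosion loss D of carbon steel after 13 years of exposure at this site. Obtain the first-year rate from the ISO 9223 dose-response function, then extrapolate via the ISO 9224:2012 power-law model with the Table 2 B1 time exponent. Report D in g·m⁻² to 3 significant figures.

carbon steel: f(T) = +0.150·(T−10) [T≤10 °C] = -0.6750
  SO₂ term: 1.77·69.7^0.52·exp(0.02·56-0.6750) = 25.1
  Sd branch = 0.102·Sd^0.62·e^(0.033·RH+0.04·T) = 32.59 μm/a
  sum: 25.1 + 32.59 → r_corr = 57.69 μm/a
Power-law: D(13) = r_corr · 13^0.523
  D(13) = 57.69 × 13^0.523 = 57.69 × 3.825 = 220.6 μm
  Mass loss = 220.6 μm × 7.85 g/cm³ = 1732 g·m⁻²

D(13) = 1.73e+03 g·m⁻²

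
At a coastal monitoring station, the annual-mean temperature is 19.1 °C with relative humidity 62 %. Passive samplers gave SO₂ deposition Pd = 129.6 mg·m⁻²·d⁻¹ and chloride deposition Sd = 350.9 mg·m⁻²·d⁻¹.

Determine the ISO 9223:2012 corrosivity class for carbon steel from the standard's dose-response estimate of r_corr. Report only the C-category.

carbon steel: temperature factor f = -0.054·(9.1) = -0.4914
  Pd branch = 1.77·Pd^0.52·e^(0.02·RH+f) = 46.95 μm/a
  Sd branch = 0.102·Sd^0.62·e^(0.033·RH+0.04·T) = 64.12 μm/a
  r_corr = 46.95 + 64.12 = 111.1 μm/a
Category bounds: 80…200 μm/a bracket r_corr ⇒ C5

C5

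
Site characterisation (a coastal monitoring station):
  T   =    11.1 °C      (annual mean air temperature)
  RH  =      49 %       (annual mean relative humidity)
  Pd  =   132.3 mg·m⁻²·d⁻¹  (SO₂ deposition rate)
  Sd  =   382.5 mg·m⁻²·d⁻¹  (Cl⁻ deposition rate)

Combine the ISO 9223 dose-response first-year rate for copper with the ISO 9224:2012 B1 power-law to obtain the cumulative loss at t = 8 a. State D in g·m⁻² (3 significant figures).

D(8) = 29.6 g·m⁻²

copper: f(T) = -0.080·(T−10) [T>10 °C] = -0.0880
  SO₂ term: 0.0053·132.3^0.26·exp(0.059·49-0.0880) = 0.3113
  Cl⁻ term: 0.01025·382.5^0.27·exp(0.036·49+0.049·11.1) = 0.5133
  r_corr = 0.3113 + 0.5133 = 0.8246 μm/a
ISO 9224: D(t) = r_corr · t^b with b = 0.667 (copper, B1)
  D(8) = 0.8246 × 8^0.667 = 0.8246 × 4.003 = 3.301 μm
  Mass loss = 3.301 μm × 8.96 g/cm³ = 29.57 g·m⁻²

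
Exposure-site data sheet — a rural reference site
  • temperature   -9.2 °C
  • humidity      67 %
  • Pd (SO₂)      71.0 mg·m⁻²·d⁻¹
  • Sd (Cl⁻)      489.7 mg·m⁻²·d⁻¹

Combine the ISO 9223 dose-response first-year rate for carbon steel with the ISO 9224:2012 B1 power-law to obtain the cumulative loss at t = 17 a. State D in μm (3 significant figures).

D(17) = 147 μm

carbon steel: T≤10 °C ⇒ hinge +0.150·(-9.2−10) = -2.8800
  Pd branch = 1.77·Pd^0.52·e^(0.02·RH+f) = 3.482 μm/a
  Cl⁻ term: 0.102·489.7^0.62·exp(0.033·67+0.04·-9.2) = 29.98
  sum: 3.482 + 29.98 → r_corr = 33.46 μm/a
ISO 9224: D(t) = r_corr · t^b with b = 0.523 (carbon steel, B1)
  D(17) = 33.46 × 17^0.523 = 33.46 × 4.401 = 147.2 μm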